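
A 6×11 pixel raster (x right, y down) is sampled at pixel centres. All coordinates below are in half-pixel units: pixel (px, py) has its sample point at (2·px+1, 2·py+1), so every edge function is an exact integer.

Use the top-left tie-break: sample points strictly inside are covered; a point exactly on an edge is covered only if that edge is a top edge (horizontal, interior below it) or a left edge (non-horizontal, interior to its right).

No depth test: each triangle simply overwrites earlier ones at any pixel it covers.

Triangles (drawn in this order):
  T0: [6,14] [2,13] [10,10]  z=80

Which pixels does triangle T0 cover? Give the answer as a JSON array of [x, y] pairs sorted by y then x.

T0:
  2·area = 20
  edge (6, 14)→(2, 13): d=(-4,-1) top-left  bias=+0
  edge (2, 13)→(10, 10): d=(8,-3) top-left  bias=+0
  edge (10, 10)→(6, 14): d=(-4,4) right/bottom  bias=-1
    (5,4)@(11, 9): e=[25,-5,0] → .  [on edge]
    (4,5)@(9, 11): e=[15,5,0] → .  [on edge]
    (1,6)@(3, 13): e=[1,3,16] → X
    (2,6)@(5, 13): e=[3,9,8] → X
    (3,6)@(7, 13): e=[5,15,0] → .  [on edge]
    (1,7)@(3, 15): e=[-7,19,8] → .
    (2,7)@(5, 15): e=[-5,25,0] → .  [on edge]
    (1,8)@(3, 17): e=[-15,35,0] → .  [on edge]
    (0,9)@(1, 19): e=[-25,45,0] → .  [on edge]
  covered (2 px):
    . . . . . .
    . . . . . .
    . . . . . .
    . . . . . .
    . . . . . .
    . . . . . .
    . X X . . .
    . . . . . .
    . . . . . .
    . . . . . .
    . . . . . .

Answer: [[1,6],[2,6]]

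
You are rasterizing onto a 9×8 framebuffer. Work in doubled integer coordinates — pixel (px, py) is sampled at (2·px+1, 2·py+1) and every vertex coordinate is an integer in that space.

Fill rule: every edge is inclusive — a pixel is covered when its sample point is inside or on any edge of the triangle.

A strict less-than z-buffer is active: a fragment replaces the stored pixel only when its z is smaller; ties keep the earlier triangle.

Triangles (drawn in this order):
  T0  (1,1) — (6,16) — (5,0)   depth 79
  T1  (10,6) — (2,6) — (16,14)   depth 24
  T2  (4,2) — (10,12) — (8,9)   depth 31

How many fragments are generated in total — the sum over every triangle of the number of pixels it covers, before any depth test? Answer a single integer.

T0:
  2·area = 65  (B↔C swapped to make it positive)
  edge (1, 1)→(5, 0): d=(4,-1) inclusive
  edge (5, 0)→(6, 16): d=(1,16) inclusive
  edge (6, 16)→(1, 1): d=(-5,-15) inclusive
    (0,0)@(1, 1): e=[0,65,0] → X  [on edge]
    (1,0)@(3, 1): e=[2,33,30] → X
    (2,0)@(5, 1): e=[4,1,60] → X
    (3,0)@(7, 1): e=[6,-31,90] → .
    (0,1)@(1, 3): e=[8,67,-10] → .
    (1,1)@(3, 3): e=[10,35,20] → X
    (3,1)@(7, 3): e=[14,-29,80] → .
    (1,2)@(3, 5): e=[18,37,10] → X
    (3,2)@(7, 5): e=[22,-27,70] → .
    (1,3)@(3, 7): e=[26,39,0] → X  [on edge]
    (3,3)@(7, 7): e=[30,-25,60] → .
    (1,4)@(3, 9): e=[34,41,-10] → .
    (2,6)@(5, 13): e=[52,13,0] → X  [on edge]
  covered (12 px):
    X X X . . . . . .
    . X X . . . . . .
    . X X . . . . . .
    . X X . . . . . .
    . . X . . . . . .
    . . X . . . . . .
    . . X . . . . . .
    . . . . . . . . .
T1:
  2·area = 64  (B↔C swapped to make it positive)
  edge (10, 6)→(16, 14): d=(6,8) inclusive
  edge (16, 14)→(2, 6): d=(-14,-8) inclusive
  edge (2, 6)→(10, 6): d=(8,0) inclusive
    (2,3)@(5, 7): e=[46,10,8] → X
    (3,3)@(7, 7): e=[30,26,8] → X
    (4,3)@(9, 7): e=[14,42,8] → X
    (5,3)@(11, 7): e=[-2,58,8] → .
    (2,4)@(5, 9): e=[58,-18,24] → .
    (3,4)@(7, 9): e=[42,-2,24] → .
    (4,4)@(9, 9): e=[26,14,24] → X
    (5,4)@(11, 9): e=[10,30,24] → X
    (6,4)@(13, 9): e=[-6,46,24] → .
    (4,5)@(9, 11): e=[38,-14,40] → .
    (5,5)@(11, 11): e=[22,2,40] → X
    (6,5)@(13, 11): e=[6,18,40] → X
  covered (8 px):
    . . . . . . . . .
    . . . . . . . . .
    . . . . . . . . .
    . . X X X . . . .
    . . . . X X . . .
    . . . . . X X . .
    . . . . . . . X .
    . . . . . . . . .
T2:
  2·area = 2
  edge (4, 2)→(10, 12): d=(6,10) inclusive
  edge (10, 12)→(8, 9): d=(-2,-3) inclusive
  edge (8, 9)→(4, 2): d=(-4,-7) inclusive
    (3,3)@(7, 7): e=[0,1,1] → X  [on edge]
    (4,3)@(9, 7): e=[-20,7,15] → .
    (3,4)@(7, 9): e=[12,-3,-7] → .
  covered (1 px):
    . . . . . . . . .
    . . . . . . . . .
    . . . . . . . . .
    . . . X . . . . .
    . . . . . . . . .
    . . . . . . . . .
    . . . . . . . . .
    . . . . . . . . .

Result: 21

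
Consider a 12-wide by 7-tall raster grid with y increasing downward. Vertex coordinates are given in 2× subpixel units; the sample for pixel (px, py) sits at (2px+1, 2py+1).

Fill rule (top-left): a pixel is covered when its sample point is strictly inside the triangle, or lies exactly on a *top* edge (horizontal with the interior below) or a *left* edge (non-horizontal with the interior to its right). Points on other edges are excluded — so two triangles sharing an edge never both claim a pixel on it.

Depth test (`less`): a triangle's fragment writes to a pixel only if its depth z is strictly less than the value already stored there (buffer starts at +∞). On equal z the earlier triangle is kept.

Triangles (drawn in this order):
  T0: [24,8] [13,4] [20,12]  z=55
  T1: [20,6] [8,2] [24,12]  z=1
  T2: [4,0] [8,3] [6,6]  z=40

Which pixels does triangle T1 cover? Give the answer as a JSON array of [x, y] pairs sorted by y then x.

T0:
  2·area = 60  (B↔C swapped to make it positive)
  edge (24, 8)→(20, 12): d=(-4,4) right/bottom  bias=-1
  edge (20, 12)→(13, 4): d=(-7,-8) top-left  bias=+0
  edge (13, 4)→(24, 8): d=(11,4) right/bottom  bias=-1
    (7,2)@(15, 5): e=[48,9,3] → #
    (8,2)@(17, 5): e=[40,25,-5] → ·
    (7,3)@(15, 7): e=[40,-5,25] → ·
    (8,3)@(17, 7): e=[32,11,17] → #
    (9,3)@(19, 7): e=[24,27,9] → #
    (10,3)@(21, 7): e=[16,43,1] → #
    (11,3)@(23, 7): e=[8,59,-7] → ·
    (8,4)@(17, 9): e=[24,-3,39] → ·
    (9,4)@(19, 9): e=[16,13,31] → #
    (11,4)@(23, 9): e=[0,45,15] → ·  [on edge]
    (9,5)@(19, 11): e=[8,-1,53] → ·
    (10,5)@(21, 11): e=[0,15,45] → ·  [on edge]
    (9,6)@(19, 13): e=[0,-15,75] → ·  [on edge]
  covered (6 px):
    · · · · · · · · · · · ·
    · · · · · · · · · · · ·
    · · · · · · · # · · · ·
    · · · · · · · · # # # ·
    · · · · · · · · · # # ·
    · · · · · · · · · · · ·
    · · · · · · · · · · · ·
T1:
  2·area = 56  (B↔C swapped to make it positive)
  edge (20, 6)→(24, 12): d=(4,6) right/bottom  bias=-1
  edge (24, 12)→(8, 2): d=(-16,-10) top-left  bias=+0
  edge (8, 2)→(20, 6): d=(12,4) right/bottom  bias=-1
    (2,0)@(5, 1): e=[70,-14,0] → ·  [on edge]
    (5,1)@(11, 3): e=[42,14,0] → ·  [on edge]
    (6,2)@(13, 5): e=[38,2,16] → #
    (7,2)@(15, 5): e=[26,22,8] → #
    (8,2)@(17, 5): e=[14,42,0] → ·  [on edge]
    (6,3)@(13, 7): e=[46,-30,40] → ·
    (7,3)@(15, 7): e=[34,-10,32] → ·
    (8,3)@(17, 7): e=[22,10,24] → #
    (9,3)@(19, 7): e=[10,30,16] → #
    (10,3)@(21, 7): e=[-2,50,8] → ·
    (11,3)@(23, 7): e=[-14,70,0] → ·  [on edge]
    (8,4)@(17, 9): e=[30,-22,48] → ·
  covered (6 px):
    · · · · · · · · · · · ·
    · · · · · · · · · · · ·
    · · · · · · # # · · · ·
    · · · · · · · · # # · ·
    · · · · · · · · · · # ·
    · · · · · · · · · · · #
    · · · · · · · · · · · ·
T2:
  2·area = 18
  edge (4, 0)→(8, 3): d=(4,3) right/bottom  bias=-1
  edge (8, 3)→(6, 6): d=(-2,3) right/bottom  bias=-1
  edge (6, 6)→(4, 0): d=(-2,-6) top-left  bias=+0
    (2,0)@(5, 1): e=[1,13,4] → #
    (3,0)@(7, 1): e=[-5,7,16] → ·
    (2,1)@(5, 3): e=[9,9,0] → #  [on edge]
    (3,1)@(7, 3): e=[3,3,12] → #
    (4,1)@(9, 3): e=[-3,-3,24] → ·
    (2,2)@(5, 5): e=[17,5,-4] → ·
    (3,2)@(7, 5): e=[11,-1,8] → ·
    (3,4)@(7, 9): e=[27,-9,0] → ·  [on edge]
  covered (3 px):
    · · # · · · · · · · · ·
    · · # # · · · · · · · ·
    · · · · · · · · · · · ·
    · · · · · · · · · · · ·
    · · · · · · · · · · · ·
    · · · · · · · · · · · ·
    · · · · · · · · · · · ·

Answer: [[6,2],[7,2],[8,3],[9,3],[10,4],[11,5]]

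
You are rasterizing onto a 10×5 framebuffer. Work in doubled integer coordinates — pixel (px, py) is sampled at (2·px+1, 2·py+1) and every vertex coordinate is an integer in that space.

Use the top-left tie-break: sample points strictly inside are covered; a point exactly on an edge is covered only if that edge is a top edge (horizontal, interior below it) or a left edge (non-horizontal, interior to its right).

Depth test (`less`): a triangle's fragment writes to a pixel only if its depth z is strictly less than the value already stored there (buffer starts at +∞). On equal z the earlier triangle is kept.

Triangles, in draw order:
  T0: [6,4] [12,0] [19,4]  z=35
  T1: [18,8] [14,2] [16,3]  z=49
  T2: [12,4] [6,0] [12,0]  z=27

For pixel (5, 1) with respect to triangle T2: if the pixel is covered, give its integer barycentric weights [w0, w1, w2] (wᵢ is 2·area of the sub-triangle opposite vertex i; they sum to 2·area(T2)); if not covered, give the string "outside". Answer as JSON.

T0:
  2·area = 52
  edge (6, 4)→(12, 0): d=(6,-4) top-left  bias=+0
  edge (12, 0)→(19, 4): d=(7,4) right/bottom  bias=-1
  edge (19, 4)→(6, 4): d=(-13,0) right/bottom  bias=-1
    (5,0)@(11, 1): e=[2,11,39] → #
    (6,0)@(13, 1): e=[10,3,39] → #
    (7,0)@(15, 1): e=[18,-5,39] → ·
    (4,1)@(9, 3): e=[6,33,13] → #
    (7,1)@(15, 3): e=[30,9,13] → #
    (8,1)@(17, 3): e=[38,1,13] → #
    (9,1)@(19, 3): e=[46,-7,13] → ·
    (4,2)@(9, 5): e=[18,47,-13] → ·
    (5,2)@(11, 5): e=[26,39,-13] → ·
    (6,2)@(13, 5): e=[34,31,-13] → ·
    (7,2)@(15, 5): e=[42,23,-13] → ·
    (8,2)@(17, 5): e=[50,15,-13] → ·
  covered (7 px):
    · · · · · # # · · ·
    · · · · # # # # # ·
    · · · · · · · · · ·
    · · · · · · · · · ·
    · · · · · · · · · ·
T1:
  2·area = 8
  edge (18, 8)→(14, 2): d=(-4,-6) top-left  bias=+0
  edge (14, 2)→(16, 3): d=(2,1) right/bottom  bias=-1
  edge (16, 3)→(18, 8): d=(2,5) right/bottom  bias=-1
    (7,1)@(15, 3): e=[2,1,5] → #
    (8,1)@(17, 3): e=[14,-1,-5] → ·
    (7,2)@(15, 5): e=[-6,5,9] → ·
  covered (1 px):
    · · · · · · · · · ·
    · · · · · · · # · ·
    · · · · · · · · · ·
    · · · · · · · · · ·
    · · · · · · · · · ·
T2:
  2·area = 24
  edge (12, 4)→(6, 0): d=(-6,-4) top-left  bias=+0
  edge (6, 0)→(12, 0): d=(6,0) top-left  bias=+0
  edge (12, 0)→(12, 4): d=(0,4) right/bottom  bias=-1
    (4,0)@(9, 1): e=[6,6,12] → #
    (5,0)@(11, 1): e=[14,6,4] → #
    (6,0)@(13, 1): e=[22,6,-4] → ·
    (4,1)@(9, 3): e=[-6,18,12] → ·
    (5,1)@(11, 3): e=[2,18,4] → #
    (6,1)@(13, 3): e=[10,18,-4] → ·
    (5,2)@(11, 5): e=[-10,30,4] → ·
  covered (3 px):
    · · · · # # · · · ·
    · · · · · # · · · ·
    · · · · · · · · · ·
    · · · · · · · · · ·
    · · · · · · · · · ·

Final: [18,4,2]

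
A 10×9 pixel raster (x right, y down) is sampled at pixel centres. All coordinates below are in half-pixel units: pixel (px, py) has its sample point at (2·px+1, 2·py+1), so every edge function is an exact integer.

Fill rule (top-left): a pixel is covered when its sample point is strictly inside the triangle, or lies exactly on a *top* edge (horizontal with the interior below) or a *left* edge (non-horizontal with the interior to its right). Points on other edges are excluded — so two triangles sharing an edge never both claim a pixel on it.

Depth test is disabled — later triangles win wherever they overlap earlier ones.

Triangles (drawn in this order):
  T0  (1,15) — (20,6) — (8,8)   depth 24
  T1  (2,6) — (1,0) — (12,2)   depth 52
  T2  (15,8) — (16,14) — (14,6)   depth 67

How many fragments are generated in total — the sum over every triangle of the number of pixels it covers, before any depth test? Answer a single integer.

T0:
  2·area = 70  (B↔C swapped to make it positive)
  edge (1, 15)→(8, 8): d=(7,-7) top-left  bias=+0
  edge (8, 8)→(20, 6): d=(12,-2) top-left  bias=+0
  edge (20, 6)→(1, 15): d=(-19,9) right/bottom  bias=-1
    (7,0)@(15, 1): e=[0,-70,140] → ·  [on edge]
    (6,1)@(13, 3): e=[0,-50,120] → ·  [on edge]
    (5,2)@(11, 5): e=[0,-30,100] → ·  [on edge]
    (4,3)@(9, 7): e=[0,-10,80] → ·  [on edge]
    (7,3)@(15, 7): e=[42,2,26] → █
    (8,3)@(17, 7): e=[56,6,8] → █
    (9,3)@(19, 7): e=[70,10,-10] → ·
    (3,4)@(7, 9): e=[0,10,60] → █  [on edge]
    (4,4)@(9, 9): e=[14,14,42] → █
    (5,4)@(11, 9): e=[28,18,24] → █
    (6,4)@(13, 9): e=[42,22,6] → █
    (7,4)@(15, 9): e=[56,26,-12] → ·
    (2,5)@(5, 11): e=[0,30,40] → █  [on edge]
    (1,6)@(3, 13): e=[0,50,20] → █  [on edge]
    (0,7)@(1, 15): e=[0,70,0] → ·  [on edge]
  covered (11 px):
    · · · · · · · · · ·
    · · · · · · · · · ·
    · · · · · · · · · ·
    · · · · · · · █ █ ·
    · · · █ █ █ █ · · ·
    · · █ █ █ · · · · ·
    · █ █ · · · · · · ·
    · · · · · · · · · ·
    · · · · · · · · · ·
T1:
  2·area = 64
  edge (2, 6)→(1, 0): d=(-1,-6) top-left  bias=+0
  edge (1, 0)→(12, 2): d=(11,2) right/bottom  bias=-1
  edge (12, 2)→(2, 6): d=(-10,4) right/bottom  bias=-1
    (1,0)@(3, 1): e=[11,7,46] → █
    (2,0)@(5, 1): e=[23,3,38] → █
    (3,0)@(7, 1): e=[35,-1,30] → ·
    (1,1)@(3, 3): e=[9,29,26] → █
    (3,1)@(7, 3): e=[33,21,10] → █
    (4,1)@(9, 3): e=[45,17,2] → █
    (5,1)@(11, 3): e=[57,13,-6] → ·
    (1,2)@(3, 5): e=[7,51,6] → █
    (2,2)@(5, 5): e=[19,47,-2] → ·
    (3,2)@(7, 5): e=[31,43,-10] → ·
    (4,2)@(9, 5): e=[43,39,-18] → ·
    (1,3)@(3, 7): e=[5,73,-14] → ·
  covered (7 px):
    · █ █ · · · · · · ·
    · █ █ █ █ · · · · ·
    · █ · · · · · · · ·
    · · · · · · · · · ·
    · · · · · · · · · ·
    · · · · · · · · · ·
    · · · · · · · · · ·
    · · · · · · · · · ·
    · · · · · · · · · ·
T2:
  2·area = 4
  edge (15, 8)→(16, 14): d=(1,6) right/bottom  bias=-1
  edge (16, 14)→(14, 6): d=(-2,-8) top-left  bias=+0
  edge (14, 6)→(15, 8): d=(1,2) right/bottom  bias=-1
    (7,4)@(15, 9): e=[1,2,1] → █
    (8,4)@(17, 9): e=[-11,18,-3] → ·
    (7,5)@(15, 11): e=[3,-2,3] → ·
  covered (1 px):
    · · · · · · · · · ·
    · · · · · · · · · ·
    · · · · · · · · · ·
    · · · · · · · · · ·
    · · · · · · · █ · ·
    · · · · · · · · · ·
    · · · · · · · · · ·
    · · · · · · · · · ·
    · · · · · · · · · ·

Answer: 19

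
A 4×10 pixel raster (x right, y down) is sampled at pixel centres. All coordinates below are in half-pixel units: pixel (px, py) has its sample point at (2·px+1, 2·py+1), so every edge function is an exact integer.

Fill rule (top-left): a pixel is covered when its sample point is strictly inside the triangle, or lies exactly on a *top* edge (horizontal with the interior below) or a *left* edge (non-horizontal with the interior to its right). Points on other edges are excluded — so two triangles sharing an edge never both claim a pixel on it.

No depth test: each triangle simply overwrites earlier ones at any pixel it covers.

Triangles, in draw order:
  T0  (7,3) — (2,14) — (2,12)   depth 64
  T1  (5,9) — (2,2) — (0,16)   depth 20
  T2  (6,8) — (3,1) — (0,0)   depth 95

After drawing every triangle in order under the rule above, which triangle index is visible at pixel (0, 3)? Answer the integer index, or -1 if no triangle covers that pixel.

T0:
  2·area = 10
  edge (7, 3)→(2, 14): d=(-5,11) right/bottom  bias=-1
  edge (2, 14)→(2, 12): d=(0,-2) top-left  bias=+0
  edge (2, 12)→(7, 3): d=(5,-9) top-left  bias=+0
    (3,1)@(7, 3): e=[0,10,0] → ·  [on edge]
    (2,3)@(5, 7): e=[2,6,2] → #
    (3,3)@(7, 7): e=[-20,10,20] → ·
    (2,4)@(5, 9): e=[-8,6,12] → ·
    (1,5)@(3, 11): e=[4,2,4] → #
    (2,5)@(5, 11): e=[-18,6,22] → ·
    (1,6)@(3, 13): e=[-6,2,14] → ·
  covered (2 px):
    · · · ·
    · · · ·
    · · · ·
    · · # ·
    · · · ·
    · # · ·
    · · · ·
    · · · ·
    · · · ·
    · · · ·
T1:
  2·area = 56  (B↔C swapped to make it positive)
  edge (5, 9)→(0, 16): d=(-5,7) right/bottom  bias=-1
  edge (0, 16)→(2, 2): d=(2,-14) top-left  bias=+0
  edge (2, 2)→(5, 9): d=(3,7) right/bottom  bias=-1
    (1,2)@(3, 5): e=[34,20,2] → #
    (2,2)@(5, 5): e=[20,48,-12] → ·
    (1,3)@(3, 7): e=[24,24,8] → #
    (2,3)@(5, 7): e=[10,52,-6] → ·
    (0,4)@(1, 9): e=[28,0,28] → #  [on edge]
    (2,4)@(5, 9): e=[0,56,0] → ·  [on edge]
    (0,5)@(1, 11): e=[18,4,34] → #
    (2,5)@(5, 11): e=[-10,60,6] → ·
    (0,6)@(1, 13): e=[8,8,40] → #
    (1,6)@(3, 13): e=[-6,36,26] → ·
    (0,7)@(1, 15): e=[-2,12,46] → ·
  covered (7 px):
    · · · ·
    · · · ·
    · # · ·
    · # · ·
    # # · ·
    # # · ·
    # · · ·
    · · · ·
    · · · ·
    · · · ·
T2:
  2·area = 18  (B↔C swapped to make it positive)
  edge (6, 8)→(0, 0): d=(-6,-8) top-left  bias=+0
  edge (0, 0)→(3, 1): d=(3,1) right/bottom  bias=-1
  edge (3, 1)→(6, 8): d=(3,7) right/bottom  bias=-1
    (0,0)@(1, 1): e=[2,2,14] → #
    (1,0)@(3, 1): e=[18,0,0] → ·  [on edge]
    (0,1)@(1, 3): e=[-10,8,20] → ·
    (1,1)@(3, 3): e=[6,6,6] → #
    (2,1)@(5, 3): e=[22,4,-8] → ·
    (1,2)@(3, 5): e=[-6,12,12] → ·
  covered (2 px):
    # · · ·
    · # · ·
    · · · ·
    · · · ·
    · · · ·
    · · · ·
    · · · ·
    · · · ·
    · · · ·
    · · · ·

Z-buffer (winner per pixel, '.' = empty):
  2 . . .
  . 2 . .
  . 1 . .
  . 1 0 .
  1 1 . .
  1 1 . .
  1 . . .
  . . . .
  . . . .
  . . . .

Answer: -1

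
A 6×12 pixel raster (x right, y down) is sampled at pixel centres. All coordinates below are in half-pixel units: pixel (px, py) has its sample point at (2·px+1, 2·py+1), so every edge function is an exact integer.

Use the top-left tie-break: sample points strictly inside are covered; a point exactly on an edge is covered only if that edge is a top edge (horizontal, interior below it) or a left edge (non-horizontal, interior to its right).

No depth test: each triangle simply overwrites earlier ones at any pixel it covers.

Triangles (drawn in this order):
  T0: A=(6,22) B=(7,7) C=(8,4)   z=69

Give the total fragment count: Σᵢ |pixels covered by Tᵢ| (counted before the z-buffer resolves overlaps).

T0:
  2·area = 12
  edge (6, 22)→(7, 7): d=(1,-15) top-left  bias=+0
  edge (7, 7)→(8, 4): d=(1,-3) top-left  bias=+0
  edge (8, 4)→(6, 22): d=(-2,18) right/bottom  bias=-1
    (4,0)@(9, 1): e=[24,0,-12] → ·  [on edge]
    (3,3)@(7, 7): e=[0,0,12] → #  [on edge]
    (4,3)@(9, 7): e=[30,6,-24] → ·
    (3,4)@(7, 9): e=[2,2,8] → #
    (4,4)@(9, 9): e=[32,8,-28] → ·
    (3,5)@(7, 11): e=[4,4,4] → #
    (4,5)@(9, 11): e=[34,10,-32] → ·
    (2,6)@(5, 13): e=[-24,0,36] → ·  [on edge]
    (3,6)@(7, 13): e=[6,6,0] → ·  [on edge]
    (1,9)@(3, 19): e=[-48,0,60] → ·  [on edge]
  covered (3 px):
    · · · · · ·
    · · · · · ·
    · · · · · ·
    · · · # · ·
    · · · # · ·
    · · · # · ·
    · · · · · ·
    · · · · · ·
    · · · · · ·
    · · · · · ·
    · · · · · ·
    · · · · · ·

Final: 3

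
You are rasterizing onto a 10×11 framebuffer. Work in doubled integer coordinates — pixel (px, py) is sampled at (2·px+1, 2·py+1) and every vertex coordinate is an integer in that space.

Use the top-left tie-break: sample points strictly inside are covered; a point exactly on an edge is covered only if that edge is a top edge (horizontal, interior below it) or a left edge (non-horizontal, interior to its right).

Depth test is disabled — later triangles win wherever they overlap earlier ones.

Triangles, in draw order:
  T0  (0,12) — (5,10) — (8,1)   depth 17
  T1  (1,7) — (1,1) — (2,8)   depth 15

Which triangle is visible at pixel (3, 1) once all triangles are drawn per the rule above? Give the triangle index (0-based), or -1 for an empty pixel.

T0:
  2·area = 39  (B↔C swapped to make it positive)
  edge (0, 12)→(8, 1): d=(8,-11) top-left  bias=+0
  edge (8, 1)→(5, 10): d=(-3,9) right/bottom  bias=-1
  edge (5, 10)→(0, 12): d=(-5,2) right/bottom  bias=-1
    (3,1)@(7, 3): e=[5,3,31] → X
    (4,1)@(9, 3): e=[27,-15,27] → .
    (3,2)@(7, 5): e=[21,-3,21] → .
    (2,3)@(5, 7): e=[15,9,15] → X
    (3,3)@(7, 7): e=[37,-9,11] → .
    (1,4)@(3, 9): e=[9,21,9] → X
    (3,4)@(7, 9): e=[53,-15,1] → .
    (0,5)@(1, 11): e=[3,33,3] → X
    (1,5)@(3, 11): e=[25,15,-1] → .
    (2,5)@(5, 11): e=[47,-3,-5] → .
    (0,6)@(1, 13): e=[19,27,-7] → .
  covered (5 px):
    . . . . . . . . . .
    . . . X . . . . . .
    . . . . . . . . . .
    . . X . . . . . . .
    . X X . . . . . . .
    X . . . . . . . . .
    . . . . . . . . . .
    . . . . . . . . . .
    . . . . . . . . . .
    . . . . . . . . . .
    . . . . . . . . . .
T1:
  2·area = 6
  edge (1, 7)→(1, 1): d=(0,-6) top-left  bias=+0
  edge (1, 1)→(2, 8): d=(1,7) right/bottom  bias=-1
  edge (2, 8)→(1, 7): d=(-1,-1) top-left  bias=+0
    (0,0)@(1, 1): e=[0,0,6] → .  [on edge]
    (0,1)@(1, 3): e=[0,2,4] → X  [on edge]
    (1,1)@(3, 3): e=[12,-12,6] → .
    (0,2)@(1, 5): e=[0,4,2] → X  [on edge]
    (1,2)@(3, 5): e=[12,-10,4] → .
    (0,3)@(1, 7): e=[0,6,0] → X  [on edge]
    (1,3)@(3, 7): e=[12,-8,2] → .
    (0,4)@(1, 9): e=[0,8,-2] → .  [on edge]
    (1,4)@(3, 9): e=[12,-6,0] → .  [on edge]
    (0,5)@(1, 11): e=[0,10,-4] → .  [on edge]
    (2,5)@(5, 11): e=[24,-18,0] → .  [on edge]
    (0,6)@(1, 13): e=[0,12,-6] → .  [on edge]
    (3,6)@(7, 13): e=[36,-30,0] → .  [on edge]
    (0,7)@(1, 15): e=[0,14,-8] → .  [on edge]
    (1,7)@(3, 15): e=[12,0,-6] → .  [on edge]
    (4,7)@(9, 15): e=[48,-42,0] → .  [on edge]
    (0,8)@(1, 17): e=[0,16,-10] → .  [on edge]
    (5,8)@(11, 17): e=[60,-54,0] → .  [on edge]
    (0,9)@(1, 19): e=[0,18,-12] → .  [on edge]
    (6,9)@(13, 19): e=[72,-66,0] → .  [on edge]
    (0,10)@(1, 21): e=[0,20,-14] → .  [on edge]
    (7,10)@(15, 21): e=[84,-78,0] → .  [on edge]
  covered (3 px):
    . . . . . . . . . .
    X . . . . . . . . .
    X . . . . . . . . .
    X . . . . . . . . .
    . . . . . . . . . .
    . . . . . . . . . .
    . . . . . . . . . .
    . . . . . . . . . .
    . . . . . . . . . .
    . . . . . . . . . .
    . . . . . . . . . .

Z-buffer (winner per pixel, '.' = empty):
  . . . . . . . . . .
  1 . . 0 . . . . . .
  1 . . . . . . . . .
  1 . 0 . . . . . . .
  . 0 0 . . . . . . .
  0 . . . . . . . . .
  . . . . . . . . . .
  . . . . . . . . . .
  . . . . . . . . . .
  . . . . . . . . . .
  . . . . . . . . . .

Result: 0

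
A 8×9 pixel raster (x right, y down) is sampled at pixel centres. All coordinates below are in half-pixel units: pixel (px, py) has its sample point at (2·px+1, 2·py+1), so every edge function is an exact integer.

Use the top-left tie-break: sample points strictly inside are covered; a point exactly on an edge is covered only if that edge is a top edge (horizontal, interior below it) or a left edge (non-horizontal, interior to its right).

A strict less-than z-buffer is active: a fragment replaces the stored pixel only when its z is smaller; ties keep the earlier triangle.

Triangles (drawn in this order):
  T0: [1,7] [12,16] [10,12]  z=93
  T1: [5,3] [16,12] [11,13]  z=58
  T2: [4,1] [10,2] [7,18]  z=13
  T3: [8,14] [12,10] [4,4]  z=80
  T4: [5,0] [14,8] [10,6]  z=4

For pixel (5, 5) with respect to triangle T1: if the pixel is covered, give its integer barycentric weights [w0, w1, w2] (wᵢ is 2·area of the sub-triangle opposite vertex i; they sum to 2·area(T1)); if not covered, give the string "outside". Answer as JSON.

T0:
  2·area = 26  (B↔C swapped to make it positive)
  edge (1, 7)→(10, 12): d=(9,5) right/bottom  bias=-1
  edge (10, 12)→(12, 16): d=(2,4) right/bottom  bias=-1
  edge (12, 16)→(1, 7): d=(-11,-9) top-left  bias=+0
    (0,3)@(1, 7): e=[0,26,0] → ·  [on edge]
    (3,5)@(7, 11): e=[6,10,10] → #
    (4,5)@(9, 11): e=[-4,2,28] → ·
    (3,6)@(7, 13): e=[24,14,-12] → ·
    (4,6)@(9, 13): e=[14,6,6] → #
    (5,6)@(11, 13): e=[4,-2,24] → ·
    (4,7)@(9, 15): e=[32,10,-16] → ·
    (5,7)@(11, 15): e=[22,2,2] → #
    (6,7)@(13, 15): e=[12,-6,20] → ·
    (5,8)@(11, 17): e=[40,6,-20] → ·
  covered (3 px):
    · · · · · · · ·
    · · · · · · · ·
    · · · · · · · ·
    · · · · · · · ·
    · · · · · · · ·
    · · · # · · · ·
    · · · · # · · ·
    · · · · · # · ·
    · · · · · · · ·
T1:
  2·area = 56
  edge (5, 3)→(16, 12): d=(11,9) right/bottom  bias=-1
  edge (16, 12)→(11, 13): d=(-5,1) right/bottom  bias=-1
  edge (11, 13)→(5, 3): d=(-6,-10) top-left  bias=+0
    (2,1)@(5, 3): e=[0,56,0] → ·  [on edge]
    (3,2)@(7, 5): e=[4,44,8] → #
    (4,2)@(9, 5): e=[-14,42,28] → ·
    (3,3)@(7, 7): e=[26,34,-4] → ·
    (4,3)@(9, 7): e=[8,32,16] → #
    (5,3)@(11, 7): e=[-10,30,36] → ·
    (4,4)@(9, 9): e=[30,22,4] → #
    (5,4)@(11, 9): e=[12,20,24] → #
    (6,4)@(13, 9): e=[-6,18,44] → ·
    (4,5)@(9, 11): e=[52,12,-8] → ·
    (5,5)@(11, 11): e=[34,10,12] → #
    (6,5)@(13, 11): e=[16,8,32] → #
    (5,6)@(11, 13): e=[56,0,0] → ·  [on edge]
    (0,7)@(1, 15): e=[168,0,-112] → ·  [on edge]
  covered (6 px):
    · · · · · · · ·
    · · · · · · · ·
    · · · # · · · ·
    · · · · # · · ·
    · · · · # # · ·
    · · · · · # # ·
    · · · · · · · ·
    · · · · · · · ·
    · · · · · · · ·
T2:
  2·area = 99
  edge (4, 1)→(10, 2): d=(6,1) right/bottom  bias=-1
  edge (10, 2)→(7, 18): d=(-3,16) right/bottom  bias=-1
  edge (7, 18)→(4, 1): d=(-3,-17) top-left  bias=+0
    (2,1)@(5, 3): e=[11,77,11] → #
    (3,1)@(7, 3): e=[9,45,45] → #
    (4,1)@(9, 3): e=[7,13,79] → #
    (5,1)@(11, 3): e=[5,-19,113] → ·
    (2,2)@(5, 5): e=[23,71,5] → #
    (5,2)@(11, 5): e=[17,-25,107] → ·
    (2,3)@(5, 7): e=[35,65,-1] → ·
    (3,3)@(7, 7): e=[33,33,33] → #
    (5,3)@(11, 7): e=[29,-31,101] → ·
    (3,4)@(7, 9): e=[45,27,27] → #
    (4,4)@(9, 9): e=[43,-5,61] → ·
    (3,5)@(7, 11): e=[57,21,21] → #
  covered (13 px):
    · · · · · · · ·
    · · # # # · · ·
    · · # # # · · ·
    · · · # # · · ·
    · · · # · · · ·
    · · · # · · · ·
    · · · # · · · ·
    · · · # · · · ·
    · · · # · · · ·
T3:
  2·area = 56  (B↔C swapped to make it positive)
  edge (8, 14)→(4, 4): d=(-4,-10) top-left  bias=+0
  edge (4, 4)→(12, 10): d=(8,6) right/bottom  bias=-1
  edge (12, 10)→(8, 14): d=(-4,4) right/bottom  bias=-1
    (2,2)@(5, 5): e=[6,2,48] → #
    (3,2)@(7, 5): e=[26,-10,40] → ·
    (2,3)@(5, 7): e=[-2,18,40] → ·
    (3,3)@(7, 7): e=[18,6,32] → #
    (4,3)@(9, 7): e=[38,-6,24] → ·
    (7,3)@(15, 7): e=[98,-42,0] → ·  [on edge]
    (3,4)@(7, 9): e=[10,22,24] → #
    (4,4)@(9, 9): e=[30,10,16] → #
    (5,4)@(11, 9): e=[50,-2,8] → ·
    (6,4)@(13, 9): e=[70,-14,0] → ·  [on edge]
    (3,5)@(7, 11): e=[2,38,16] → #
    (5,5)@(11, 11): e=[42,14,0] → ·  [on edge]
    (4,6)@(9, 13): e=[14,42,0] → ·  [on edge]
    (3,7)@(7, 15): e=[-14,70,0] → ·  [on edge]
    (2,8)@(5, 17): e=[-42,98,0] → ·  [on edge]
  covered (6 px):
    · · · · · · · ·
    · · · · · · · ·
    · · # · · · · ·
    · · · # · · · ·
    · · · # # · · ·
    · · · # # · · ·
    · · · · · · · ·
    · · · · · · · ·
    · · · · · · · ·
T4:
  2·area = 14
  edge (5, 0)→(14, 8): d=(9,8) right/bottom  bias=-1
  edge (14, 8)→(10, 6): d=(-4,-2) top-left  bias=+0
  edge (10, 6)→(5, 0): d=(-5,-6) top-left  bias=+0
  covered (0 px):
    · · · · · · · ·
    · · · · · · · ·
    · · · · · · · ·
    · · · · · · · ·
    · · · · · · · ·
    · · · · · · · ·
    · · · · · · · ·
    · · · · · · · ·
    · · · · · · · ·

Result: [10,12,34]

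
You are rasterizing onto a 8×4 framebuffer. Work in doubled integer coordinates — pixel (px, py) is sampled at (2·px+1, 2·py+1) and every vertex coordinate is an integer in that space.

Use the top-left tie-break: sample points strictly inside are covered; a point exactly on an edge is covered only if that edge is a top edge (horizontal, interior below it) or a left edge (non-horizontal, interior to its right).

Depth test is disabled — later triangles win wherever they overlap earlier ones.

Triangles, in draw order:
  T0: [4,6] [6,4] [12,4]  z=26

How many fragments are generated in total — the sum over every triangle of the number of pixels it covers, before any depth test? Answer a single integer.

T0:
  2·area = 12
  edge (4, 6)→(6, 4): d=(2,-2) top-left  bias=+0
  edge (6, 4)→(12, 4): d=(6,0) top-left  bias=+0
  edge (12, 4)→(4, 6): d=(-8,2) right/bottom  bias=-1
    (4,0)@(9, 1): e=[0,-18,30] → ·  [on edge]
    (3,1)@(7, 3): e=[0,-6,18] → ·  [on edge]
    (2,2)@(5, 5): e=[0,6,6] → #  [on edge]
    (3,2)@(7, 5): e=[4,6,2] → #
    (4,2)@(9, 5): e=[8,6,-2] → ·
    (1,3)@(3, 7): e=[0,18,-6] → ·  [on edge]
    (2,3)@(5, 7): e=[4,18,-10] → ·
    (3,3)@(7, 7): e=[8,18,-14] → ·
  covered (2 px):
    · · · · · · · ·
    · · · · · · · ·
    · · # # · · · ·
    · · · · · · · ·

Final: 2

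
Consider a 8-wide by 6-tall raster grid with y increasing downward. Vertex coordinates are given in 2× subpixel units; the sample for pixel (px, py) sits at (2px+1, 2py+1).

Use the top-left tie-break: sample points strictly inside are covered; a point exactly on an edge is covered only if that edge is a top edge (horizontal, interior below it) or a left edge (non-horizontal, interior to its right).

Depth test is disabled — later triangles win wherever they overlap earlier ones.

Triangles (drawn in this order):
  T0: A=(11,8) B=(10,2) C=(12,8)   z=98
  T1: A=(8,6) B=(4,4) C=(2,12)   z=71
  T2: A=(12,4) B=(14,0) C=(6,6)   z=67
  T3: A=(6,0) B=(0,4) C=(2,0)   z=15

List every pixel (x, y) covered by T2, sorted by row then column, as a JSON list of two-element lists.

T0:
  2·area = 6
  edge (11, 8)→(10, 2): d=(-1,-6) top-left  bias=+0
  edge (10, 2)→(12, 8): d=(2,6) right/bottom  bias=-1
  edge (12, 8)→(11, 8): d=(-1,0) right/bottom  bias=-1
    (5,2)@(11, 5): e=[3,0,3] → ·  [on edge]
    (5,3)@(11, 7): e=[1,4,1] → #
    (6,3)@(13, 7): e=[13,-8,1] → ·
    (5,4)@(11, 9): e=[-1,8,-1] → ·
    (6,5)@(13, 11): e=[9,0,-3] → ·  [on edge]
  covered (1 px):
    · · · · · · · ·
    · · · · · · · ·
    · · · · · · · ·
    · · · · · # · ·
    · · · · · · · ·
    · · · · · · · ·
T1:
  2·area = 36  (B↔C swapped to make it positive)
  edge (8, 6)→(2, 12): d=(-6,6) right/bottom  bias=-1
  edge (2, 12)→(4, 4): d=(2,-8) top-left  bias=+0
  edge (4, 4)→(8, 6): d=(4,2) right/bottom  bias=-1
    (6,0)@(13, 1): e=[0,66,-30] → ·  [on edge]
    (5,1)@(11, 3): e=[0,54,-18] → ·  [on edge]
    (2,2)@(5, 5): e=[24,10,2] → #
    (3,2)@(7, 5): e=[12,26,-2] → ·
    (4,2)@(9, 5): e=[0,42,-6] → ·  [on edge]
    (2,3)@(5, 7): e=[12,14,10] → #
    (3,3)@(7, 7): e=[0,30,6] → ·  [on edge]
    (1,4)@(3, 9): e=[12,2,22] → #
    (2,4)@(5, 9): e=[0,18,18] → ·  [on edge]
    (1,5)@(3, 11): e=[0,6,30] → ·  [on edge]
  covered (3 px):
    · · · · · · · ·
    · · · · · · · ·
    · · # · · · · ·
    · · # · · · · ·
    · # · · · · · ·
    · · · · · · · ·
T2:
  2·area = 20  (B↔C swapped to make it positive)
  edge (12, 4)→(6, 6): d=(-6,2) right/bottom  bias=-1
  edge (6, 6)→(14, 0): d=(8,-6) top-left  bias=+0
  edge (14, 0)→(12, 4): d=(-2,4) right/bottom  bias=-1
    (6,0)@(13, 1): e=[16,2,2] → #
    (7,0)@(15, 1): e=[12,14,-6] → ·
    (5,1)@(11, 3): e=[8,6,6] → #
    (6,1)@(13, 3): e=[4,18,-2] → ·
    (7,1)@(15, 3): e=[0,30,-10] → ·  [on edge]
    (4,2)@(9, 5): e=[0,10,10] → ·  [on edge]
    (5,2)@(11, 5): e=[-4,22,2] → ·
    (1,3)@(3, 7): e=[0,-10,30] → ·  [on edge]
  covered (2 px):
    · · · · · · # ·
    · · · · · # · ·
    · · · · · · · ·
    · · · · · · · ·
    · · · · · · · ·
    · · · · · · · ·
T3:
  2·area = 16
  edge (6, 0)→(0, 4): d=(-6,4) right/bottom  bias=-1
  edge (0, 4)→(2, 0): d=(2,-4) top-left  bias=+0
  edge (2, 0)→(6, 0): d=(4,0) top-left  bias=+0
    (1,0)@(3, 1): e=[6,6,4] → #
    (2,0)@(5, 1): e=[-2,14,4] → ·
    (0,1)@(1, 3): e=[2,2,12] → #
    (1,1)@(3, 3): e=[-6,10,12] → ·
    (0,2)@(1, 5): e=[-10,6,20] → ·
  covered (2 px):
    · # · · · · · ·
    # · · · · · · ·
    · · · · · · · ·
    · · · · · · · ·
    · · · · · · · ·
    · · · · · · · ·

Answer: [[6,0],[5,1]]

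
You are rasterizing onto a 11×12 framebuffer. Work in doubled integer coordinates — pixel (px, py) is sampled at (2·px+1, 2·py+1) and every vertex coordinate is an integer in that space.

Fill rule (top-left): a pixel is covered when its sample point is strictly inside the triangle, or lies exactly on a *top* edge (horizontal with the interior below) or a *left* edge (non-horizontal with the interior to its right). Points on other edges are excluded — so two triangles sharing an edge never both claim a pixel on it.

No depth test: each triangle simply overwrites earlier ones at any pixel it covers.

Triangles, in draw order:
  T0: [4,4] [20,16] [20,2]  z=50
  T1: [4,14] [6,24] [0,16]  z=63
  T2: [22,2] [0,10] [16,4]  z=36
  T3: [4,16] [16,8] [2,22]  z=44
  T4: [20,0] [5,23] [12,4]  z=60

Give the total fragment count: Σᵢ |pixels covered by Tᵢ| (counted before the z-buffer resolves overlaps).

T0:
  2·area = 224  (B↔C swapped to make it positive)
  edge (4, 4)→(20, 2): d=(16,-2) top-left  bias=+0
  edge (20, 2)→(20, 16): d=(0,14) right/bottom  bias=-1
  edge (20, 16)→(4, 4): d=(-16,-12) top-left  bias=+0
    (6,1)@(13, 3): e=[2,98,124] → X
    (7,1)@(15, 3): e=[6,70,148] → X
    (8,1)@(17, 3): e=[10,42,172] → X
    (9,1)@(19, 3): e=[14,14,196] → X
    (10,1)@(21, 3): e=[18,-14,220] → .
    (3,2)@(7, 5): e=[22,182,20] → X
    (4,2)@(9, 5): e=[26,154,44] → X
    (5,2)@(11, 5): e=[30,126,68] → X
    (10,2)@(21, 5): e=[50,-14,188] → .
    (3,3)@(7, 7): e=[54,182,-12] → .
    (4,3)@(9, 7): e=[58,154,12] → X
    (10,3)@(21, 7): e=[82,-14,156] → .
  covered (28 px):
    . . . . . . . . . . .
    . . . . . . X X X X .
    . . . X X X X X X X .
    . . . . X X X X X X .
    . . . . . X X X X X .
    . . . . . . . X X X .
    . . . . . . . . X X .
    . . . . . . . . . X .
    . . . . . . . . . . .
    . . . . . . . . . . .
    . . . . . . . . . . .
    . . . . . . . . . . .
T1:
  2·area = 44
  edge (4, 14)→(6, 24): d=(2,10) right/bottom  bias=-1
  edge (6, 24)→(0, 16): d=(-6,-8) top-left  bias=+0
  edge (0, 16)→(4, 14): d=(4,-2) top-left  bias=+0
    (1,4)@(3, 9): e=[0,66,-22] → .  [on edge]
    (1,7)@(3, 15): e=[12,30,2] → X
    (2,7)@(5, 15): e=[-8,46,6] → .
    (0,8)@(1, 17): e=[36,2,6] → X
    (2,8)@(5, 17): e=[-4,34,14] → .
    (0,9)@(1, 19): e=[40,-10,14] → .
    (1,9)@(3, 19): e=[20,6,18] → X
    (2,9)@(5, 19): e=[0,22,22] → .  [on edge]
    (1,10)@(3, 21): e=[24,-6,26] → .
    (2,10)@(5, 21): e=[4,10,30] → X
    (3,10)@(7, 21): e=[-16,26,34] → .
    (2,11)@(5, 23): e=[8,-2,38] → .
  covered (5 px):
    . . . . . . . . . . .
    . . . . . . . . . . .
    . . . . . . . . . . .
    . . . . . . . . . . .
    . . . . . . . . . . .
    . . . . . . . . . . .
    . . . . . . . . . . .
    . X . . . . . . . . .
    X X . . . . . . . . .
    . X . . . . . . . . .
    . . X . . . . . . . .
    . . . . . . . . . . .
T2:
  2·area = 4
  edge (22, 2)→(0, 10): d=(-22,8) right/bottom  bias=-1
  edge (0, 10)→(16, 4): d=(16,-6) top-left  bias=+0
  edge (16, 4)→(22, 2): d=(6,-2) top-left  bias=+0
    (9,1)@(19, 3): e=[2,2,0] → X  [on edge]
    (10,1)@(21, 3): e=[-14,14,4] → .
    (6,2)@(13, 5): e=[6,-2,0] → .  [on edge]
    (9,2)@(19, 5): e=[-42,34,12] → .
    (3,3)@(7, 7): e=[10,-6,0] → .  [on edge]
    (0,4)@(1, 9): e=[14,-10,0] → .  [on edge]
  covered (1 px):
    . . . . . . . . . . .
    . . . . . . . . . X .
    . . . . . . . . . . .
    . . . . . . . . . . .
    . . . . . . . . . . .
    . . . . . . . . . . .
    . . . . . . . . . . .
    . . . . . . . . . . .
    . . . . . . . . . . .
    . . . . . . . . . . .
    . . . . . . . . . . .
    . . . . . . . . . . .
T3:
  2·area = 56
  edge (4, 16)→(16, 8): d=(12,-8) top-left  bias=+0
  edge (16, 8)→(2, 22): d=(-14,14) right/bottom  bias=-1
  edge (2, 22)→(4, 16): d=(2,-6) top-left  bias=+0
    (4,0)@(9, 1): e=[-140,196,0] → .  [on edge]
    (10,1)@(21, 3): e=[-20,0,76] → .  [on edge]
    (9,2)@(19, 5): e=[-12,0,68] → .  [on edge]
    (3,3)@(7, 7): e=[-84,140,0] → .  [on edge]
    (8,3)@(17, 7): e=[-4,0,60] → .  [on edge]
    (7,4)@(15, 9): e=[4,0,52] → .  [on edge]
    (6,5)@(13, 11): e=[12,0,44] → .  [on edge]
    (2,6)@(5, 13): e=[-28,84,0] → .  [on edge]
    (4,6)@(9, 13): e=[4,28,24] → X
    (5,6)@(11, 13): e=[20,0,36] → .  [on edge]
    (3,7)@(7, 15): e=[12,28,16] → X
    (4,7)@(9, 15): e=[28,0,28] → .  [on edge]
    (3,8)@(7, 17): e=[36,0,20] → .  [on edge]
    (1,9)@(3, 19): e=[28,28,0] → X  [on edge]
    (2,9)@(5, 19): e=[44,0,12] → .  [on edge]
    (1,10)@(3, 21): e=[52,0,4] → .  [on edge]
    (0,11)@(1, 23): e=[60,0,-4] → .  [on edge]
  covered (4 px):
    . . . . . . . . . . .
    . . . . . . . . . . .
    . . . . . . . . . . .
    . . . . . . . . . . .
    . . . . . . . . . . .
    . . . . . . . . . . .
    . . . . X . . . . . .
    . . . X . . . . . . .
    . . X . . . . . . . .
    . X . . . . . . . . .
    . . . . . . . . . . .
    . . . . . . . . . . .
T4:
  2·area = 124
  edge (20, 0)→(5, 23): d=(-15,23) right/bottom  bias=-1
  edge (5, 23)→(12, 4): d=(7,-19) top-left  bias=+0
  edge (12, 4)→(20, 0): d=(8,-4) top-left  bias=+0
    (9,0)@(19, 1): e=[8,112,4] → X
    (10,0)@(21, 1): e=[-38,150,12] → .
    (7,1)@(15, 3): e=[70,50,4] → X
    (8,1)@(17, 3): e=[24,88,12] → X
    (9,1)@(19, 3): e=[-22,126,20] → .
    (6,2)@(13, 5): e=[86,26,12] → X
    (8,2)@(17, 5): e=[-6,102,28] → .
    (5,3)@(11, 7): e=[102,2,20] → X
    (8,3)@(17, 7): e=[-36,116,44] → .
    (5,4)@(11, 9): e=[72,16,36] → X
    (7,4)@(15, 9): e=[-20,92,52] → .
    (5,5)@(11, 11): e=[42,30,52] → X
    (2,11)@(5, 23): e=[0,0,124] → .  [on edge]
  covered (15 px):
    . . . . . . . . . X .
    . . . . . . . X X . .
    . . . . . . X X . . .
    . . . . . X X X . . .
    . . . . . X X . . . .
    . . . . . X . . . . .
    . . . . X X . . . . .
    . . . . X . . . . . .
    . . . . . . . . . . .
    . . . X . . . . . . .
    . . . . . . . . . . .
    . . . . . . . . . . .

Final: 53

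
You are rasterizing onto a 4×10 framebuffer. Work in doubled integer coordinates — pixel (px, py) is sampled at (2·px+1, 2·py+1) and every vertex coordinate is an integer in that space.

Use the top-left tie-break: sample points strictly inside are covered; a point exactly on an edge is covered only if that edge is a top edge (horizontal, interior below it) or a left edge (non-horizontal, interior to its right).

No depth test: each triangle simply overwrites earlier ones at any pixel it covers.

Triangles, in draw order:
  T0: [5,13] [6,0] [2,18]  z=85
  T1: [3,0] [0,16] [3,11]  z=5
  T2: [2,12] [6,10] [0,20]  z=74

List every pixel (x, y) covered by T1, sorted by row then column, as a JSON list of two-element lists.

T0:
  2·area = 34  (B↔C swapped to make it positive)
  edge (5, 13)→(2, 18): d=(-3,5) right/bottom  bias=-1
  edge (2, 18)→(6, 0): d=(4,-18) top-left  bias=+0
  edge (6, 0)→(5, 13): d=(-1,13) right/bottom  bias=-1
    (2,2)@(5, 5): e=[24,2,8] → #
    (3,2)@(7, 5): e=[14,38,-18] → ·
    (2,3)@(5, 7): e=[18,10,6] → #
    (3,3)@(7, 7): e=[8,46,-20] → ·
    (2,4)@(5, 9): e=[12,18,4] → #
    (3,4)@(7, 9): e=[2,54,-22] → ·
    (2,5)@(5, 11): e=[6,26,2] → #
    (3,5)@(7, 11): e=[-4,62,-24] → ·
    (2,6)@(5, 13): e=[0,34,0] → ·  [on edge]
    (1,7)@(3, 15): e=[4,6,24] → #
    (2,7)@(5, 15): e=[-6,42,-2] → ·
    (1,8)@(3, 17): e=[-2,14,22] → ·
  covered (5 px):
    · · · ·
    · · · ·
    · · # ·
    · · # ·
    · · # ·
    · · # ·
    · · · ·
    · # · ·
    · · · ·
    · · · ·
T1:
  2·area = 33  (B↔C swapped to make it positive)
  edge (3, 0)→(3, 11): d=(0,11) right/bottom  bias=-1
  edge (3, 11)→(0, 16): d=(-3,5) right/bottom  bias=-1
  edge (0, 16)→(3, 0): d=(3,-16) top-left  bias=+0
    (1,0)@(3, 1): e=[0,30,3] → ·  [on edge]
    (1,1)@(3, 3): e=[0,24,9] → ·  [on edge]
    (1,2)@(3, 5): e=[0,18,15] → ·  [on edge]
    (1,3)@(3, 7): e=[0,12,21] → ·  [on edge]
    (1,4)@(3, 9): e=[0,6,27] → ·  [on edge]
    (0,5)@(1, 11): e=[22,10,1] → #
    (1,5)@(3, 11): e=[0,0,33] → ·  [on edge]
    (0,6)@(1, 13): e=[22,4,7] → #
    (1,6)@(3, 13): e=[0,-6,39] → ·  [on edge]
    (0,7)@(1, 15): e=[22,-2,13] → ·
    (1,7)@(3, 15): e=[0,-12,45] → ·  [on edge]
    (1,8)@(3, 17): e=[0,-18,51] → ·  [on edge]
    (1,9)@(3, 19): e=[0,-24,57] → ·  [on edge]
  covered (2 px):
    · · · ·
    · · · ·
    · · · ·
    · · · ·
    · · · ·
    # · · ·
    # · · ·
    · · · ·
    · · · ·
    · · · ·
T2:
  2·area = 28
  edge (2, 12)→(6, 10): d=(4,-2) top-left  bias=+0
  edge (6, 10)→(0, 20): d=(-6,10) right/bottom  bias=-1
  edge (0, 20)→(2, 12): d=(2,-8) top-left  bias=+0
    (2,5)@(5, 11): e=[2,4,22] → #
    (3,5)@(7, 11): e=[6,-16,38] → ·
    (1,6)@(3, 13): e=[6,12,10] → #
    (2,6)@(5, 13): e=[10,-8,26] → ·
    (1,7)@(3, 15): e=[14,0,14] → ·  [on edge]
    (0,8)@(1, 17): e=[18,8,2] → #
    (1,8)@(3, 17): e=[22,-12,18] → ·
    (0,9)@(1, 19): e=[26,-4,6] → ·
  covered (3 px):
    · · · ·
    · · · ·
    · · · ·
    · · · ·
    · · · ·
    · · # ·
    · # · ·
    · · · ·
    # · · ·
    · · · ·

Final: [[0,5],[0,6]]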